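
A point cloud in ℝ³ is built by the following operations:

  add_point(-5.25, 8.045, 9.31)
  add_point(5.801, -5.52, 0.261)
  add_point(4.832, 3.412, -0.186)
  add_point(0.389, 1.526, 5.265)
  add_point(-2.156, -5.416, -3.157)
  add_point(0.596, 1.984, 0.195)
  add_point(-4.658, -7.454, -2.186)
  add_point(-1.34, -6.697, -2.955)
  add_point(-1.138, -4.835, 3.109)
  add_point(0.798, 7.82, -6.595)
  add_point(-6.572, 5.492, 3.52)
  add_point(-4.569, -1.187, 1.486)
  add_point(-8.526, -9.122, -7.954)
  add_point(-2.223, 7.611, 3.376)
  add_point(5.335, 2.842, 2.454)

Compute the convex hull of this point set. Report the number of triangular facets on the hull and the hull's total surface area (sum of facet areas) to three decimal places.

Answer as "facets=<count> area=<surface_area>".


facets=18 area=679.175

Extreme-point indices: [0, 1, 2, 3, 6, 8, 9, 10, 12, 13, 14] — 11 of 15 on the boundary.

Per-facet area ½‖(b−a)×(c−a)‖:
  f1: (p9, p1, p12) → 127.5110
  f2: (p9, p2, p1) → 31.9509
  f3: (p14, p2, p1) → 11.8855
  f4: (p14, p9, p2) → 5.4520
  f5: (p10, p0, p12) → 28.6390
  f6: (p10, p9, p12) → 114.0033
  f7: (p10, p9, p0) → 35.1189
  f8: (p6, p1, p12) → 26.1550
  f9: (p6, p8, p1) → 25.6201
  f10: (p6, p0, p12) → 52.2907
  f11: (p6, p8, p0) → 44.0135
  f12: (p3, p8, p1) → 25.9393
  f13: (p3, p8, p0) → 25.3590
  f14: (p3, p14, p1) → 25.2442
  f15: (p3, p14, p0) → 23.1826
  f16: (p13, p9, p0) → 6.8003
  f17: (p13, p14, p0) → 25.8443
  f18: (p13, p14, p9) → 44.1653
Σ area = 679.175

Euler characteristic 11−27+18 = 2 ✓


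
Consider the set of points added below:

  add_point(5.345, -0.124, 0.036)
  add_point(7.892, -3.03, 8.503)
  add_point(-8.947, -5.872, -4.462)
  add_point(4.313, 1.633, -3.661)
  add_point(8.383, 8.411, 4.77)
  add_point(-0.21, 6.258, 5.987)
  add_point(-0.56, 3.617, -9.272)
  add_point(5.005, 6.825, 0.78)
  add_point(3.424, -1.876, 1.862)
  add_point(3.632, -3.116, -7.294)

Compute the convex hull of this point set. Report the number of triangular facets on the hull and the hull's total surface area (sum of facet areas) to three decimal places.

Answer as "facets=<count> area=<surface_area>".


facets=10 area=660.237

7 of the 10 inputs are extreme points: [1, 2, 4, 5, 6, 7, 9].

Area of each hull facet:
  f1: (p9, p1, p2) → 107.7686
  f2: (p9, p6, p2) → 51.9610
  f3: (p9, p1, p4) → 94.4879
  f4: (p9, p6, p4) → 68.8598
  f5: (p5, p1, p2) → 114.4509
  f6: (p5, p1, p4) → 51.1963
  f7: (p5, p6, p2) → 102.4346
  f8: (p7, p6, p4) → 6.1646
  f9: (p7, p5, p4) → 20.1582
  f10: (p7, p5, p6) → 42.7546
Σ area = 660.237

Check V−E+F: 7 − 15 + 10 = 2.


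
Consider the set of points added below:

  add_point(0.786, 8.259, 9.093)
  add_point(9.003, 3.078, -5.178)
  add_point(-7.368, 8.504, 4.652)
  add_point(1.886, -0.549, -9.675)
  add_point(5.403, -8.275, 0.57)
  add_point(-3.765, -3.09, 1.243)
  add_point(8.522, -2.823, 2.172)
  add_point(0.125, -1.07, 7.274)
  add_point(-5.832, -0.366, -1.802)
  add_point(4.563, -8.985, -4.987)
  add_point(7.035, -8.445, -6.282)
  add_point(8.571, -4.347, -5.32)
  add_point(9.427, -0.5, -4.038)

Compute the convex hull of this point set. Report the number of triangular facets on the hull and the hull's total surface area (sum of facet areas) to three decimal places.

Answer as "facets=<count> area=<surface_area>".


Extreme-point indices: [0, 1, 2, 3, 4, 5, 6, 7, 8, 9, 10, 11, 12] — 13 of 13 on the boundary.

Facet areas (half cross-product norm):
  f1: (p1, p3, p2) → 87.0989
  f2: (p8, p3, p2) → 51.9232
  f3: (p8, p3, p9) → 54.7265
  f4: (p10, p3, p9) → 14.0923
  f5: (p10, p1, p3) → 44.4211
  f6: (p0, p7, p2) → 43.8925
  f7: (p0, p1, p2) → 80.1352
  f8: (p5, p8, p9) → 26.4184
  f9: (p5, p7, p2) → 44.5578
  f10: (p5, p8, p2) → 25.0655
  f11: (p11, p1, p12) → 5.0677
  f12: (p11, p10, p1) → 5.8290
  f13: (p4, p10, p9) → 7.6947
  f14: (p4, p5, p9) → 29.8931
  f15: (p4, p5, p7) → 37.8983
  f16: (p6, p11, p10) → 15.7696
  f17: (p6, p4, p10) → 22.5803
  f18: (p6, p11, p12) → 13.8388
  f19: (p6, p1, p12) → 10.1771
  f20: (p6, p0, p1) → 71.4497
  f21: (p6, p0, p7) → 46.4734
  f22: (p6, p4, p7) → 32.0705
Σ area = 771.074

Euler: V−E+F = 13−33+22 = 2.

facets=22 area=771.074


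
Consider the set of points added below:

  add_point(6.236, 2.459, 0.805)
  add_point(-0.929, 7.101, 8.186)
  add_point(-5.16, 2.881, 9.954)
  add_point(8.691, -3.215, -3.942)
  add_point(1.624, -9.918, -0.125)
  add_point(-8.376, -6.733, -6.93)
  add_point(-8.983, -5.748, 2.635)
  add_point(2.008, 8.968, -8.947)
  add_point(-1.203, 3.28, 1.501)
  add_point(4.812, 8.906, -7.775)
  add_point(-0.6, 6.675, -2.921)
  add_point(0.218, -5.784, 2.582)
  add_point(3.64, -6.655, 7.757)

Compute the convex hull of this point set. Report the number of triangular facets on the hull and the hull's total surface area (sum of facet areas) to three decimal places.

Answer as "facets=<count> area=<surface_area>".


11 of the 13 inputs are extreme points: [0, 1, 2, 3, 4, 5, 6, 7, 9, 10, 12].

Per-facet area ½‖(b−a)×(c−a)‖:
  f1: (p5, p7, p3) → 123.2524
  f2: (p5, p2, p6) → 43.1191
  f3: (p12, p2, p6) → 71.6186
  f4: (p1, p2, p7) → 48.2446
  f5: (p1, p12, p2) → 41.0050
  f6: (p10, p2, p7) → 4.5241
  f7: (p10, p5, p7) → 54.0292
  f8: (p10, p5, p2) → 112.1406
  f9: (p4, p5, p3) → 64.3767
  f10: (p4, p12, p3) → 45.7516
  f11: (p4, p5, p6) → 53.3860
  f12: (p4, p12, p6) → 50.9189
  f13: (p9, p7, p3) → 18.5231
  f14: (p9, p1, p7) → 25.8898
  f15: (p0, p9, p3) → 42.1918
  f16: (p0, p9, p1) → 59.9791
  f17: (p0, p12, p3) → 45.3877
  f18: (p0, p1, p12) → 64.8679
Σ area = 969.206

Check V−E+F: 11 − 27 + 18 = 2.

facets=18 area=969.206


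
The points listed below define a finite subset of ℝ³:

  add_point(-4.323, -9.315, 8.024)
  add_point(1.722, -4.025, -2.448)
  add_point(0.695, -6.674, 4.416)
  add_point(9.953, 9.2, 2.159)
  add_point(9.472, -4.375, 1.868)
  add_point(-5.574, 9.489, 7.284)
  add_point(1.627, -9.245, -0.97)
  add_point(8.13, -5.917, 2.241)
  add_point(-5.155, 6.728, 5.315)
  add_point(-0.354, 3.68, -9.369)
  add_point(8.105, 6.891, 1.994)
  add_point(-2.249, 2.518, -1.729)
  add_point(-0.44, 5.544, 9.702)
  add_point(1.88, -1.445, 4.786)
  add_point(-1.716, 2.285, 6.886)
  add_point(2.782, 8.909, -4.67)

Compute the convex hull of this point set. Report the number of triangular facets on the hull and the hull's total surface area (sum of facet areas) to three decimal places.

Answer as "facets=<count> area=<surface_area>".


facets=16 area=918.922

10 of the 16 inputs are extreme points: [0, 3, 4, 5, 6, 7, 8, 9, 12, 15].

Area of each hull facet:
  f1: (p4, p9, p3) → 103.4858
  f2: (p12, p3, p5) → 44.9655
  f3: (p12, p0, p5) → 50.5034
  f4: (p12, p4, p3) → 86.8333
  f5: (p15, p3, p5) → 71.4691
  f6: (p15, p9, p5) → 53.7034
  f7: (p15, p9, p3) → 25.8292
  f8: (p8, p0, p5) → 19.7078
  f9: (p8, p9, p5) → 18.3539
  f10: (p8, p9, p0) → 128.1003
  f11: (p6, p9, p0) → 77.3115
  f12: (p6, p4, p9) → 74.1322
  f13: (p7, p6, p0) → 42.7331
  f14: (p7, p6, p4) → 5.3534
  f15: (p7, p12, p0) → 99.7575
  f16: (p7, p12, p4) → 16.6821
Σ area = 918.922

Euler characteristic 10−24+16 = 2 ✓


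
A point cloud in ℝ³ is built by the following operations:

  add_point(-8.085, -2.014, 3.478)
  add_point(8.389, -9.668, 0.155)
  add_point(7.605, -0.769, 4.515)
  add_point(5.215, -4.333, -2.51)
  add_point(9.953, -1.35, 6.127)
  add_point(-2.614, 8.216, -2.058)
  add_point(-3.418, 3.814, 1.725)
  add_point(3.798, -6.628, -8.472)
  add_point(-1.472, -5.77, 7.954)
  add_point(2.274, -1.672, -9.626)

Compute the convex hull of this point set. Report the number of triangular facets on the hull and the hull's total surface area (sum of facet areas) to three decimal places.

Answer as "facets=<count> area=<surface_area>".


Extreme-point indices: [0, 1, 4, 5, 6, 7, 8, 9] — 8 of 10 on the boundary.

Area of each hull facet:
  f1: (p9, p5, p0) → 84.4235
  f2: (p9, p5, p4) → 109.2849
  f3: (p6, p5, p0) → 13.4237
  f4: (p6, p5, p4) → 41.5318
  f5: (p7, p9, p4) → 44.3529
  f6: (p7, p1, p4) → 50.3054
  f7: (p7, p9, p0) → 44.3713
  f8: (p8, p6, p0) → 33.8350
  f9: (p8, p6, p4) → 70.0554
  f10: (p8, p1, p4) → 60.3088
  f11: (p8, p7, p0) → 74.1196
  f12: (p8, p7, p1) → 67.1649
Σ area = 693.177

Check V−E+F: 8 − 18 + 12 = 2.

facets=12 area=693.177


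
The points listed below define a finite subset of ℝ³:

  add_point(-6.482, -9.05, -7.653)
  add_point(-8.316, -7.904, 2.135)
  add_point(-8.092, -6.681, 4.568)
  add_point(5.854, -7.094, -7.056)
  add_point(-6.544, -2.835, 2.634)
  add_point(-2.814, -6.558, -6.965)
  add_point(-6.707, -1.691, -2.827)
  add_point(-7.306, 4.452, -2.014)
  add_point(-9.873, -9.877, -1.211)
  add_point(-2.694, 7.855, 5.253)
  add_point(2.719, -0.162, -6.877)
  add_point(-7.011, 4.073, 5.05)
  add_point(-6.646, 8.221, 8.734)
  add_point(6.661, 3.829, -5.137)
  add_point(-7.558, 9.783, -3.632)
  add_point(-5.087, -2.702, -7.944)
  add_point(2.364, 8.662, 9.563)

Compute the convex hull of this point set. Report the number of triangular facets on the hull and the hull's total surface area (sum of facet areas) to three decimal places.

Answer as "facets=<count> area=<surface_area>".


Points on the hull: [0, 1, 2, 3, 8, 10, 12, 13, 14, 15, 16] (11 of 17).

Facet areas (half cross-product norm):
  f1: (p16, p14, p13) → 111.0498
  f2: (p12, p14, p8) → 121.1361
  f3: (p12, p16, p14) → 55.9041
  f4: (p0, p14, p8) → 70.3115
  f5: (p2, p12, p8) → 38.0190
  f6: (p2, p12, p16) → 69.4402
  f7: (p15, p0, p14) → 22.8319
  f8: (p3, p15, p0) → 37.9175
  f9: (p3, p16, p13) → 80.4339
  f10: (p3, p2, p16) → 169.7683
  f11: (p3, p0, p8) → 41.3077
  f12: (p10, p14, p13) → 42.9967
  f13: (p10, p15, p14) → 54.9632
  f14: (p10, p3, p13) → 20.9389
  f15: (p10, p3, p15) → 31.3204
  f16: (p1, p2, p8) → 1.7229
  f17: (p1, p3, p8) → 35.2027
  f18: (p1, p3, p2) → 21.2331
Σ area = 1026.498

Check V−E+F: 11 − 27 + 18 = 2.

facets=18 area=1026.498


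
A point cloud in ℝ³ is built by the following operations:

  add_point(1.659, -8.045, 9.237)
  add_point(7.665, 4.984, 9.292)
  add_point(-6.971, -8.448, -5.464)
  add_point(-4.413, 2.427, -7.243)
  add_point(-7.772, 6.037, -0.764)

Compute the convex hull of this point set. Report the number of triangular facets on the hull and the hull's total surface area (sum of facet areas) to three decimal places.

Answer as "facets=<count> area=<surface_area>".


facets=6 area=606.409

Extreme-point indices: [0, 1, 2, 3, 4] — 5 of 5 on the boundary.

Facet areas (half cross-product norm):
  f1: (p3, p1, p4) → 74.9742
  f2: (p3, p2, p4) → 45.0482
  f3: (p3, p2, p1) → 115.7977
  f4: (p0, p1, p4) → 126.2576
  f5: (p0, p2, p4) → 125.4874
  f6: (p0, p2, p1) → 118.8439
Σ area = 606.409

Euler characteristic 5−9+6 = 2 ✓


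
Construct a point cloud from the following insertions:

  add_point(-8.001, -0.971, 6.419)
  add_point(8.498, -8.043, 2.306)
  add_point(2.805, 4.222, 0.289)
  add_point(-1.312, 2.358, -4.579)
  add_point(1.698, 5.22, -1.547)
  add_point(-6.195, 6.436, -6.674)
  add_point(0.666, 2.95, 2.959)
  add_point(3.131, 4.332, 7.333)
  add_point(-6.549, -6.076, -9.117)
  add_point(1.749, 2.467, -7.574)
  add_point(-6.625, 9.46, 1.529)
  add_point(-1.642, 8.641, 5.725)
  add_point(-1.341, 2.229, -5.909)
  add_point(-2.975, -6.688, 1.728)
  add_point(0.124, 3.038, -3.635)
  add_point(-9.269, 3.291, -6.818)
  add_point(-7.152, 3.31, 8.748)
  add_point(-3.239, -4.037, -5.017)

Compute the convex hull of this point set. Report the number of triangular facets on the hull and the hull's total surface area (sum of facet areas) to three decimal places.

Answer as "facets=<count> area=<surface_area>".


Extreme-point indices: [0, 1, 2, 4, 5, 7, 8, 9, 10, 11, 13, 15, 16] — 13 of 18 on the boundary.

Triangle areas on the boundary:
  f1: (p16, p10, p15) → 49.7783
  f2: (p8, p9, p1) → 95.1762
  f3: (p5, p10, p15) → 18.6791
  f4: (p5, p8, p15) → 19.2688
  f5: (p5, p8, p9) → 51.3621
  f6: (p7, p16, p1) → 70.8463
  f7: (p13, p8, p1) → 61.6079
  f8: (p4, p5, p10) → 37.6716
  f9: (p4, p5, p9) → 28.3604
  f10: (p0, p13, p8) → 48.9627
  f11: (p0, p16, p15) → 33.8571
  f12: (p0, p8, p15) → 69.6678
  f13: (p0, p16, p1) → 43.6794
  f14: (p0, p13, p1) → 41.1286
  f15: (p11, p4, p10) → 28.0289
  f16: (p11, p4, p7) → 27.2353
  f17: (p11, p16, p10) → 26.5495
  f18: (p11, p7, p16) → 27.3021
  f19: (p2, p7, p1) → 47.6436
  f20: (p2, p4, p7) → 5.1071
  f21: (p2, p9, p1) → 55.5427
  f22: (p2, p4, p9) → 6.6574
Σ area = 894.113

Euler: V−E+F = 13−33+22 = 2.

facets=22 area=894.113


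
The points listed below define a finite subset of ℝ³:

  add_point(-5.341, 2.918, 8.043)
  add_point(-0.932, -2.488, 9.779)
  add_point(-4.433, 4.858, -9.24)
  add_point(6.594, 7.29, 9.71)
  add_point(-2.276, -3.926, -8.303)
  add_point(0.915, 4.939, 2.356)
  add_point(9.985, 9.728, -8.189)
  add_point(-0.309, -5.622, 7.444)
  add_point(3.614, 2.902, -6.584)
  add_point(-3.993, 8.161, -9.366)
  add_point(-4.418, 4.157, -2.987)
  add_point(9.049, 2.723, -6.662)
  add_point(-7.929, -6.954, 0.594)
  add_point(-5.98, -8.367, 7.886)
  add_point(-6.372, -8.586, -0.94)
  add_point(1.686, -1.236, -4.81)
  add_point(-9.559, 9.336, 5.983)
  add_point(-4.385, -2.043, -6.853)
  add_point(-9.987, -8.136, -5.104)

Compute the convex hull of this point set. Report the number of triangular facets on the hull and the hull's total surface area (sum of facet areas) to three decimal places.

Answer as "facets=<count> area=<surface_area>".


facets=22 area=1296.920

Points on the hull: [0, 1, 2, 3, 4, 6, 7, 9, 11, 13, 14, 16, 18] (13 of 19).

Per-facet area ½‖(b−a)×(c−a)‖:
  f1: (p16, p9, p18) → 140.8185
  f2: (p16, p9, p6) → 111.8383
  f3: (p3, p16, p6) → 153.2671
  f4: (p2, p9, p6) → 22.8599
  f5: (p2, p4, p6) → 69.1510
  f6: (p2, p9, p18) → 8.7362
  f7: (p2, p4, p18) → 40.8762
  f8: (p11, p4, p6) → 39.2683
  f9: (p11, p3, p6) → 62.0405
  f10: (p0, p3, p1) → 43.2327
  f11: (p0, p3, p16) → 49.3180
  f12: (p7, p3, p1) → 20.7323
  f13: (p7, p11, p3) → 120.9112
  f14: (p13, p7, p1) → 12.3337
  f15: (p13, p0, p1) → 28.5011
  f16: (p13, p0, p16) → 28.5558
  f17: (p13, p16, p18) → 121.5590
  f18: (p14, p11, p4) → 54.7166
  f19: (p14, p7, p11) → 99.8827
  f20: (p14, p4, p18) → 25.0775
  f21: (p14, p13, p18) → 15.3402
  f22: (p14, p13, p7) → 27.9029
Σ area = 1296.920

Euler characteristic 13−33+22 = 2 ✓


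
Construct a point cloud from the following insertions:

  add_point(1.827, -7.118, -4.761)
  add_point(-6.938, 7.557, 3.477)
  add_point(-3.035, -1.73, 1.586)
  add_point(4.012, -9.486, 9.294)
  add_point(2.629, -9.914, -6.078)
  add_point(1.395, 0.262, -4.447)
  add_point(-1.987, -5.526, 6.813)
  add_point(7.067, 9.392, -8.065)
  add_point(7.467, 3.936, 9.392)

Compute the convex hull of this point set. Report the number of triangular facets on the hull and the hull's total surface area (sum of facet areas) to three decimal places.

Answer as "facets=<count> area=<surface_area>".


facets=12 area=876.725

Extreme-point indices: [1, 2, 3, 4, 5, 6, 7, 8] — 8 of 9 on the boundary.

Area of each hull facet:
  f1: (p7, p8, p1) → 131.3017
  f2: (p7, p4, p8) → 168.4798
  f3: (p3, p4, p8) → 106.8294
  f4: (p5, p4, p1) → 51.1958
  f5: (p5, p7, p1) → 77.0790
  f6: (p5, p7, p4) → 43.1726
  f7: (p6, p8, p1) → 91.7861
  f8: (p6, p3, p8) → 50.1805
  f9: (p6, p3, p4) → 54.2759
  f10: (p2, p4, p1) → 31.2169
  f11: (p2, p6, p1) → 30.1318
  f12: (p2, p6, p4) → 41.0760
Σ area = 876.725

Check V−E+F: 8 − 18 + 12 = 2.


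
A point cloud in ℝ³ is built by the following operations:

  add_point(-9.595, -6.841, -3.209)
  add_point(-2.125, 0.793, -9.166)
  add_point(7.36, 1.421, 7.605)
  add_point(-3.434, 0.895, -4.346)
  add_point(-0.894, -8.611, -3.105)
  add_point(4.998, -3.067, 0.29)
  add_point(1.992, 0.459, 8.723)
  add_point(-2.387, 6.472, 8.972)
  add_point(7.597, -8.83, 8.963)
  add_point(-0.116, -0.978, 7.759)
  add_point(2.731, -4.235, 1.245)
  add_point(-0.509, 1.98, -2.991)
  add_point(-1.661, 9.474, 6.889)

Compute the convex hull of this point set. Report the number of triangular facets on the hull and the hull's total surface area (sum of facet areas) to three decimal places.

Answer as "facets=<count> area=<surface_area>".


facets=14 area=772.147

Extreme-point indices: [0, 1, 2, 4, 5, 7, 8, 9, 12] — 9 of 13 on the boundary.

Facet areas (half cross-product norm):
  f1: (p1, p12, p0) → 110.8881
  f2: (p2, p1, p12) → 107.2079
  f3: (p7, p12, p0) → 34.8096
  f4: (p7, p2, p8) → 50.9045
  f5: (p7, p2, p12) → 20.4390
  f6: (p4, p8, p0) → 53.5458
  f7: (p4, p1, p0) → 47.9743
  f8: (p5, p2, p8) → 42.4711
  f9: (p5, p2, p1) → 43.5003
  f10: (p5, p4, p8) → 46.6445
  f11: (p5, p4, p1) → 47.8572
  f12: (p9, p8, p0) → 84.1940
  f13: (p9, p7, p0) → 59.0241
  f14: (p9, p7, p8) → 22.6867
Σ area = 772.147

Check V−E+F: 9 − 21 + 14 = 2.


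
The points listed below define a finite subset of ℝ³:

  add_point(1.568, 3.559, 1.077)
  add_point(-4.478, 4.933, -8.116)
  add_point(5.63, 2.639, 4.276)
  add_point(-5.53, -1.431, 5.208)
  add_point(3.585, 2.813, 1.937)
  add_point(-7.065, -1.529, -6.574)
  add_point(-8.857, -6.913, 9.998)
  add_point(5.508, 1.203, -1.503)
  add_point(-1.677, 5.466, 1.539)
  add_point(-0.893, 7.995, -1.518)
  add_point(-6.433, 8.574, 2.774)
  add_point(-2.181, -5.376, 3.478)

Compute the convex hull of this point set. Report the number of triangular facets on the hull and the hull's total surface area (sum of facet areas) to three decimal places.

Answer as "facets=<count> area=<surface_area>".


Hull vertices (8/12): indices [1, 2, 5, 6, 7, 9, 10, 11].

Area of each hull facet:
  f1: (p10, p2, p6) → 110.8042
  f2: (p11, p2, p6) → 44.0105
  f3: (p9, p10, p2) → 35.2703
  f4: (p9, p1, p10) → 28.0496
  f5: (p7, p11, p2) → 32.3041
  f6: (p7, p9, p2) → 27.4361
  f7: (p7, p9, p1) → 37.8255
  f8: (p5, p7, p1) → 44.5163
  f9: (p5, p7, p11) → 63.9150
  f10: (p5, p11, p6) → 52.4061
  f11: (p5, p10, p6) → 109.9719
  f12: (p5, p1, p10) → 41.5122
Σ area = 628.022

Euler characteristic 8−18+12 = 2 ✓

facets=12 area=628.022


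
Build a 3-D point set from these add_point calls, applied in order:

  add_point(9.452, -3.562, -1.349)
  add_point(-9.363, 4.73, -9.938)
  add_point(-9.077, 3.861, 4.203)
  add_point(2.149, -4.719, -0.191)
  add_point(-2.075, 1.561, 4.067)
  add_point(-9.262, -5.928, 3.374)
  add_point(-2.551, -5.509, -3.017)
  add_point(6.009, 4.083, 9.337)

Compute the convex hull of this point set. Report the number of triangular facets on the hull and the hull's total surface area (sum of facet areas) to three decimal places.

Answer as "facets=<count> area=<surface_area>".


facets=10 area=715.828

Extreme-point indices: [0, 1, 2, 3, 5, 6, 7] — 7 of 8 on the boundary.

Facet areas (half cross-product norm):
  f1: (p7, p0, p1) → 150.2344
  f2: (p7, p5, p0) → 122.8682
  f3: (p2, p5, p1) → 69.5992
  f4: (p2, p7, p1) → 106.2040
  f5: (p2, p7, p5) → 78.1619
  f6: (p6, p0, p1) → 78.4473
  f7: (p6, p5, p1) → 65.4404
  f8: (p3, p5, p0) → 6.9089
  f9: (p3, p6, p0) → 13.2083
  f10: (p3, p6, p5) → 24.7550
Σ area = 715.828

Check V−E+F: 7 − 15 + 10 = 2.


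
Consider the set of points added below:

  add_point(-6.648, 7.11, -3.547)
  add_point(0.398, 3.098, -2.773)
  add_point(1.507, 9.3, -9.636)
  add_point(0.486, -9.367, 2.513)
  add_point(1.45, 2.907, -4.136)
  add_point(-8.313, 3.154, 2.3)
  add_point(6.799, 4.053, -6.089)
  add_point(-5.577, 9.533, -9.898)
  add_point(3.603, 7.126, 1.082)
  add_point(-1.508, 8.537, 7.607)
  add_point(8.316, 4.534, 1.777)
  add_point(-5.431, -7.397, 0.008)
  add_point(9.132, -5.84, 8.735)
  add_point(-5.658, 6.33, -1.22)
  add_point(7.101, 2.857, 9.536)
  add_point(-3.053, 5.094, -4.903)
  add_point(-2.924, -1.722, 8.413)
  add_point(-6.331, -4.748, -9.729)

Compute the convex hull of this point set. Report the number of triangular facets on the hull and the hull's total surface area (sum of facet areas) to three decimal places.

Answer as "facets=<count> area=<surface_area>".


facets=24 area=1134.896

14 of the 18 inputs are extreme points: [0, 2, 3, 5, 6, 7, 8, 9, 10, 11, 12, 14, 16, 17].

Per-facet area ½‖(b−a)×(c−a)‖:
  f1: (p16, p3, p12) → 54.8556
  f2: (p16, p9, p5) → 43.2784
  f3: (p17, p7, p5) → 88.3478
  f4: (p0, p7, p5) → 5.8885
  f5: (p0, p9, p5) → 36.8777
  f6: (p0, p9, p7) → 29.1979
  f7: (p11, p16, p5) → 45.9813
  f8: (p11, p16, p3) → 32.8586
  f9: (p11, p17, p5) → 56.4576
  f10: (p11, p17, p3) → 29.2203
  f11: (p14, p10, p12) → 35.8835
  f12: (p14, p10, p9) → 41.5433
  f13: (p14, p16, p12) → 48.6141
  f14: (p14, p16, p9) → 49.0170
  f15: (p2, p9, p7) → 61.5751
  f16: (p2, p17, p7) → 50.7097
  f17: (p8, p10, p9) → 19.6246
  f18: (p8, p2, p9) → 37.4557
  f19: (p8, p2, p10) → 27.9280
  f20: (p6, p2, p17) → 64.4406
  f21: (p6, p3, p12) → 93.0962
  f22: (p6, p17, p3) → 110.1636
  f23: (p6, p10, p12) → 43.2827
  f24: (p6, p2, p10) → 28.5978
Σ area = 1134.896

Euler: V−E+F = 14−36+24 = 2.


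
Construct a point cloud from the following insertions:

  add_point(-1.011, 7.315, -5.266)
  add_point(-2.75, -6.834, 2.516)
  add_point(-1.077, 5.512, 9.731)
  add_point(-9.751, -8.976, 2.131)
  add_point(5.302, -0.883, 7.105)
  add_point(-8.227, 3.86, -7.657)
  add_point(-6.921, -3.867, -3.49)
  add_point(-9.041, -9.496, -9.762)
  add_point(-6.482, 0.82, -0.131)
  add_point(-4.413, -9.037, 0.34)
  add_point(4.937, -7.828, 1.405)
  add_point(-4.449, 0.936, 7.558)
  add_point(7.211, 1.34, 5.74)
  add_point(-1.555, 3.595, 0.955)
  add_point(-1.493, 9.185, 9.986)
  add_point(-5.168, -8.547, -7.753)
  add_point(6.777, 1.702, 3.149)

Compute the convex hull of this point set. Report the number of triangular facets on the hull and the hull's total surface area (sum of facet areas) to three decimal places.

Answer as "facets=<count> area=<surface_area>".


facets=22 area=967.897

Points on the hull: [0, 2, 3, 4, 5, 7, 9, 10, 11, 12, 14, 15, 16] (13 of 17).

Area of each hull facet:
  f1: (p4, p14, p12) → 19.9899
  f2: (p5, p14, p3) → 151.9513
  f3: (p5, p7, p3) → 79.2268
  f4: (p5, p0, p14) → 61.0804
  f5: (p5, p0, p7) → 48.8311
  f6: (p16, p14, p12) → 16.3797
  f7: (p16, p0, p14) → 79.8449
  f8: (p2, p4, p14) → 11.1344
  f9: (p10, p4, p12) → 13.9201
  f10: (p10, p16, p12) → 13.0425
  f11: (p10, p16, p0) → 61.7435
  f12: (p10, p4, p3) → 66.1595
  f13: (p11, p14, p3) → 12.7179
  f14: (p11, p2, p14) → 7.9644
  f15: (p11, p4, p3) → 59.9754
  f16: (p11, p2, p4) → 27.8189
  f17: (p15, p0, p7) → 32.3157
  f18: (p15, p10, p7) → 9.0676
  f19: (p15, p10, p0) → 106.6478
  f20: (p9, p7, p3) → 31.1368
  f21: (p9, p10, p3) → 11.7993
  f22: (p9, p10, p7) → 45.1494
Σ area = 967.897

Check V−E+F: 13 − 33 + 22 = 2.


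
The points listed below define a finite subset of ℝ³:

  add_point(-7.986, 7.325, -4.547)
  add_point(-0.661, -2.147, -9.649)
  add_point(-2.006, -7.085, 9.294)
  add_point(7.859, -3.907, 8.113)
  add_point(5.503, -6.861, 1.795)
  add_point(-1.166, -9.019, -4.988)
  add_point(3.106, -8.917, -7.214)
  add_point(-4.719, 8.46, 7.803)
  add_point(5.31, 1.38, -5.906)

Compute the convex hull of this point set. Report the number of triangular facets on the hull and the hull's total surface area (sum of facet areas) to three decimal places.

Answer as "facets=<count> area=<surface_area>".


facets=14 area=876.461

9 of the 9 inputs are extreme points: [0, 1, 2, 3, 4, 5, 6, 7, 8].

Area of each hull facet:
  f1: (p2, p5, p0) → 126.0014
  f2: (p7, p2, p0) → 101.5266
  f3: (p7, p2, p3) → 81.7645
  f4: (p8, p7, p0) → 93.2724
  f5: (p8, p7, p3) → 124.0267
  f6: (p1, p5, p0) → 50.7663
  f7: (p1, p8, p0) → 51.0970
  f8: (p6, p8, p3) → 79.1809
  f9: (p6, p2, p5) → 30.0032
  f10: (p6, p1, p5) → 18.9175
  f11: (p6, p1, p8) → 31.7651
  f12: (p4, p2, p3) → 36.2752
  f13: (p4, p6, p3) → 7.5426
  f14: (p4, p6, p2) → 44.3212
Σ area = 876.461

Euler characteristic 9−21+14 = 2 ✓


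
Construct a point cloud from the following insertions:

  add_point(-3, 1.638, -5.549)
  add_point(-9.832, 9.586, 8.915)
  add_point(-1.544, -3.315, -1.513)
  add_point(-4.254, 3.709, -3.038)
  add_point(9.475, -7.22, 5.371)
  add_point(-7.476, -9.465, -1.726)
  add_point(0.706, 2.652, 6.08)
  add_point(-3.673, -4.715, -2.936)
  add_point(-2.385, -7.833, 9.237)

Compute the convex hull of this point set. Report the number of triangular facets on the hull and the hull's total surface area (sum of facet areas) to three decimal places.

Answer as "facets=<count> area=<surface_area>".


facets=12 area=719.963

Extreme-point indices: [0, 1, 3, 4, 5, 6, 7, 8] — 8 of 9 on the boundary.

Facet areas (half cross-product norm):
  f1: (p8, p4, p1) → 111.9798
  f2: (p8, p5, p1) → 115.3648
  f3: (p8, p5, p4) → 75.5717
  f4: (p6, p4, p1) → 25.9961
  f5: (p6, p0, p4) → 80.6608
  f6: (p7, p5, p4) → 46.8089
  f7: (p7, p0, p4) → 52.4272
  f8: (p7, p0, p5) → 11.6729
  f9: (p3, p6, p1) → 65.3038
  f10: (p3, p6, p0) → 16.6926
  f11: (p3, p5, p1) → 95.9151
  f12: (p3, p0, p5) → 21.5690
Σ area = 719.963

Euler characteristic 8−18+12 = 2 ✓


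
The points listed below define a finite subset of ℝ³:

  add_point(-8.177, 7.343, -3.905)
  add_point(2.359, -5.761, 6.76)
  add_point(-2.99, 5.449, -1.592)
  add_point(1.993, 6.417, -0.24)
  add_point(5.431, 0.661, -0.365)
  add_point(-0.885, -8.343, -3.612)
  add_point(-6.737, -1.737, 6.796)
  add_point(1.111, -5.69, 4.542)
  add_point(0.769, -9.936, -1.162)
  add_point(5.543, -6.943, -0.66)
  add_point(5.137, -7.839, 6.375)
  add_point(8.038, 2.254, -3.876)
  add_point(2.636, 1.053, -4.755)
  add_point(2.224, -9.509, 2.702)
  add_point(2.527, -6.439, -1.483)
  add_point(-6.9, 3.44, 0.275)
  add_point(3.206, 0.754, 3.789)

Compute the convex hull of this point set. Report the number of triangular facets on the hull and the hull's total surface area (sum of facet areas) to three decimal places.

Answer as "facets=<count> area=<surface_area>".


facets=20 area=646.747

12 of the 17 inputs are extreme points: [0, 1, 3, 5, 6, 8, 9, 10, 11, 12, 13, 16].

Area of each hull facet:
  f1: (p5, p6, p0) → 93.8294
  f2: (p5, p6, p8) → 22.7576
  f3: (p3, p11, p0) → 36.0327
  f4: (p3, p6, p0) → 69.9140
  f5: (p9, p10, p11) → 31.9681
  f6: (p9, p5, p11) → 34.9361
  f7: (p9, p5, p8) → 9.2445
  f8: (p13, p6, p8) → 25.8645
  f9: (p13, p10, p6) → 31.2090
  f10: (p13, p9, p8) → 10.5838
  f11: (p13, p9, p10) → 13.3531
  f12: (p12, p11, p0) → 24.6208
  f13: (p12, p5, p0) → 62.5122
  f14: (p12, p5, p11) → 24.2053
  f15: (p16, p10, p11) → 40.4980
  f16: (p16, p3, p11) → 27.7270
  f17: (p16, p3, p6) → 37.0107
  f18: (p1, p10, p6) → 4.2834
  f19: (p1, p16, p6) → 34.6577
  f20: (p1, p16, p10) → 11.5390
Σ area = 646.747

Euler: V−E+F = 12−30+20 = 2.


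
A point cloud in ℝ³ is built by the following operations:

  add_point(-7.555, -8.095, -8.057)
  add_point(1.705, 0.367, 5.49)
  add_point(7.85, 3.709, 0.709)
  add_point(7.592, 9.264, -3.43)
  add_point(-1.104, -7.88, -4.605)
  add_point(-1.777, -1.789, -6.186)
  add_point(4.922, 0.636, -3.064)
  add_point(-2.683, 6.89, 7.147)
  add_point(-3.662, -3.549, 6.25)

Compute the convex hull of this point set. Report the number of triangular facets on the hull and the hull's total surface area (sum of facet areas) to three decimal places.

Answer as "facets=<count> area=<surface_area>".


Extreme-point indices: [0, 1, 2, 3, 4, 6, 7, 8] — 8 of 9 on the boundary.

Triangle areas on the boundary:
  f1: (p3, p7, p0) → 159.1427
  f2: (p3, p7, p2) → 44.0750
  f3: (p8, p7, p0) → 75.0407
  f4: (p6, p3, p2) → 19.6813
  f5: (p1, p7, p2) → 33.4015
  f6: (p1, p8, p7) → 26.8605
  f7: (p4, p6, p2) → 16.7616
  f8: (p4, p1, p2) → 56.4645
  f9: (p4, p1, p8) → 39.9227
  f10: (p4, p8, p0) → 42.3942
  f11: (p4, p3, p0) → 62.8440
  f12: (p4, p6, p3) → 17.0671
Σ area = 593.656

Euler characteristic 8−18+12 = 2 ✓

facets=12 area=593.656


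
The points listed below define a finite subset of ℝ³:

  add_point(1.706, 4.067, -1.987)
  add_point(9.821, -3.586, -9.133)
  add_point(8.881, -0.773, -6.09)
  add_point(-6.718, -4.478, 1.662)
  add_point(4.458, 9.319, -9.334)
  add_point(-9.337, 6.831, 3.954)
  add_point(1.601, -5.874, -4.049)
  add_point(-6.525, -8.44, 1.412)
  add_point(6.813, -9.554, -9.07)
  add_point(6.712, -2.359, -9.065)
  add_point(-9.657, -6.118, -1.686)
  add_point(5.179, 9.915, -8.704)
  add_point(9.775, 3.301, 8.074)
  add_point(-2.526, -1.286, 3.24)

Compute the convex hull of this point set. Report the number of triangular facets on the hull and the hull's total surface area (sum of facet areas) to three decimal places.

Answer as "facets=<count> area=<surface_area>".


facets=12 area=1090.628

Extreme-point indices: [1, 4, 5, 7, 8, 10, 11, 12] — 8 of 14 on the boundary.

Per-facet area ½‖(b−a)×(c−a)‖:
  f1: (p12, p11, p1) → 122.4380
  f2: (p5, p12, p11) → 161.4010
  f3: (p8, p12, p1) → 58.6389
  f4: (p4, p11, p1) → 7.6614
  f5: (p4, p8, p1) → 35.4160
  f6: (p4, p8, p10) → 167.1843
  f7: (p4, p5, p10) → 135.0845
  f8: (p4, p5, p11) → 10.7839
  f9: (p7, p8, p10) → 41.9103
  f10: (p7, p8, p12) → 166.8584
  f11: (p7, p5, p10) → 34.6956
  f12: (p7, p5, p12) → 148.5552
Σ area = 1090.628

Euler: V−E+F = 8−18+12 = 2.


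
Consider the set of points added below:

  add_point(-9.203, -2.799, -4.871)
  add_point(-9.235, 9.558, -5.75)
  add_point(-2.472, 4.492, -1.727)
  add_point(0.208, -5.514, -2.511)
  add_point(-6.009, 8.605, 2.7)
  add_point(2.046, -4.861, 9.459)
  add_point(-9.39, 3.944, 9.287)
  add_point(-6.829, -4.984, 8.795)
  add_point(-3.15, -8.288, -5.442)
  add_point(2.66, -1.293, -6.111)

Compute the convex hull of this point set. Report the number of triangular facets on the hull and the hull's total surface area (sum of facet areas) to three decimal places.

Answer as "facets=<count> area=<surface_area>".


10 of the 10 inputs are extreme points: [0, 1, 2, 3, 4, 5, 6, 7, 8, 9].

Area of each hull facet:
  f1: (p1, p8, p9) → 73.3469
  f2: (p0, p1, p6) → 90.4453
  f3: (p0, p1, p8) → 37.8748
  f4: (p7, p5, p6) → 39.9988
  f5: (p7, p5, p8) → 66.0970
  f6: (p7, p0, p6) → 64.6167
  f7: (p7, p0, p8) → 56.7548
  f8: (p3, p8, p9) → 15.2134
  f9: (p3, p5, p9) → 32.1226
  f10: (p3, p5, p8) → 23.4476
  f11: (p4, p5, p9) → 114.6578
  f12: (p4, p1, p6) → 31.2708
  f13: (p4, p5, p6) → 63.1169
  f14: (p2, p1, p9) → 34.5344
  f15: (p2, p4, p9) → 5.2413
  f16: (p2, p4, p1) → 29.8657
Σ area = 778.605

Check V−E+F: 10 − 24 + 16 = 2.

facets=16 area=778.605


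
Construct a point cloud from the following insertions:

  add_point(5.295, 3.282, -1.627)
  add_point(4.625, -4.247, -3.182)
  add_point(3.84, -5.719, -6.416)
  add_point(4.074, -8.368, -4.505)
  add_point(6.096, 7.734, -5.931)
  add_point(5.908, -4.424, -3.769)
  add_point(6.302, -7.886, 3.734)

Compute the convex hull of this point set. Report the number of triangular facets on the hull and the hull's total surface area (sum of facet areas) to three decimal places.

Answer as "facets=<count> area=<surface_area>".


6 of the 7 inputs are extreme points: [0, 2, 3, 4, 5, 6].

Area of each hull facet:
  f1: (p0, p4, p2) → 30.4542
  f2: (p0, p4, p6) → 14.4949
  f3: (p0, p3, p2) → 15.2604
  f4: (p0, p3, p6) → 49.0037
  f5: (p5, p4, p2) → 21.6125
  f6: (p5, p3, p2) → 5.7992
  f7: (p5, p4, p6) → 41.9719
  f8: (p5, p3, p6) → 17.8668
Σ area = 196.464

Euler characteristic 6−12+8 = 2 ✓

facets=8 area=196.464


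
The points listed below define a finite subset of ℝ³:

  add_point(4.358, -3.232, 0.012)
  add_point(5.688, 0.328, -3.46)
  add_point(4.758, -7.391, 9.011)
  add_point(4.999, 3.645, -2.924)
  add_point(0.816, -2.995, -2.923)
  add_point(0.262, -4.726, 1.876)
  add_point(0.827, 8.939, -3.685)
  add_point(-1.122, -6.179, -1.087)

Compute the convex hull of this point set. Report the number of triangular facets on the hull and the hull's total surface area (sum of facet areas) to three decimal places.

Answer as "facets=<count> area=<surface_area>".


Hull vertices (8/8): indices [0, 1, 2, 3, 4, 5, 6, 7].

Area of each hull facet:
  f1: (p3, p6, p1) → 5.9208
  f2: (p3, p2, p1) → 23.4878
  f3: (p3, p2, p6) → 43.9832
  f4: (p4, p1, p7) → 6.4045
  f5: (p4, p6, p7) → 15.1250
  f6: (p4, p6, p1) → 29.1764
  f7: (p0, p1, p7) → 14.6872
  f8: (p0, p2, p7) → 31.3447
  f9: (p0, p2, p1) → 11.5805
  f10: (p5, p6, p7) → 26.3349
  f11: (p5, p2, p7) → 10.6055
  f12: (p5, p2, p6) → 53.9462
Σ area = 272.597

Euler characteristic 8−18+12 = 2 ✓

facets=12 area=272.597


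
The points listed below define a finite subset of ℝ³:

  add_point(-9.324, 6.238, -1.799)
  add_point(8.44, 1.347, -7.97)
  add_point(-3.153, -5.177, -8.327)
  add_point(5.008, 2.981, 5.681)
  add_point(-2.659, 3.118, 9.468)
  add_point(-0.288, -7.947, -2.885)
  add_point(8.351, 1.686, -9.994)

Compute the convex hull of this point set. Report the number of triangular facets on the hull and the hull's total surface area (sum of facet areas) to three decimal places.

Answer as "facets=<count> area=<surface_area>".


facets=10 area=650.935

7 of the 7 inputs are extreme points: [0, 1, 2, 3, 4, 5, 6].

Per-facet area ½‖(b−a)×(c−a)‖:
  f1: (p4, p5, p0) → 103.5994
  f2: (p2, p5, p0) → 48.5025
  f3: (p3, p4, p0) → 57.3756
  f4: (p3, p5, p1) → 87.6731
  f5: (p3, p4, p5) → 63.4603
  f6: (p6, p5, p1) → 12.5953
  f7: (p6, p2, p5) → 45.4606
  f8: (p6, p2, p0) → 98.0255
  f9: (p6, p3, p0) → 128.5284
  f10: (p6, p3, p1) → 5.7141
Σ area = 650.935

Euler characteristic 7−15+10 = 2 ✓


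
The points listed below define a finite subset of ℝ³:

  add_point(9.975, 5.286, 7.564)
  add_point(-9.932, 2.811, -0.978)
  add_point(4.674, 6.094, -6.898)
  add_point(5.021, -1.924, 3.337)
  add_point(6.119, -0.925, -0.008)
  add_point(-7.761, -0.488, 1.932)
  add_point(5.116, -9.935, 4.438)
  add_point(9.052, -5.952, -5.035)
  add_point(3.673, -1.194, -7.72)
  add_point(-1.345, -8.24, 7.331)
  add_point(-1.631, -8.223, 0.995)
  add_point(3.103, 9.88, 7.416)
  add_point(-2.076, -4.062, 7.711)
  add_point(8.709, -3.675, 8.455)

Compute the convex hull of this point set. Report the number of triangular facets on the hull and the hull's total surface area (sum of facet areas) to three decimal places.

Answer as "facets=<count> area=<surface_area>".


Hull vertices (12/14): indices [0, 1, 2, 5, 6, 7, 8, 9, 10, 11, 12, 13].

Facet areas (half cross-product norm):
  f1: (p2, p8, p1) → 57.1525
  f2: (p10, p8, p1) → 82.5960
  f3: (p7, p2, p0) → 95.2899
  f4: (p7, p2, p8) → 24.9359
  f5: (p7, p10, p6) → 42.2404
  f6: (p7, p10, p8) → 45.3341
  f7: (p11, p2, p1) → 109.9774
  f8: (p11, p2, p0) → 60.1524
  f9: (p13, p7, p0) → 62.0974
  f10: (p13, p7, p6) → 45.4468
  f11: (p13, p11, p0) → 33.8737
  f12: (p13, p11, p12) → 74.4483
  f13: (p5, p10, p1) → 16.2945
  f14: (p5, p11, p1) → 39.1227
  f15: (p5, p11, p12) → 64.9631
  f16: (p9, p13, p6) → 30.0605
  f17: (p9, p13, p12) → 22.8379
  f18: (p9, p10, p6) → 21.5685
  f19: (p9, p5, p12) → 16.8673
  f20: (p9, p5, p10) → 31.3739
Σ area = 976.633

Euler characteristic 12−30+20 = 2 ✓

facets=20 area=976.633


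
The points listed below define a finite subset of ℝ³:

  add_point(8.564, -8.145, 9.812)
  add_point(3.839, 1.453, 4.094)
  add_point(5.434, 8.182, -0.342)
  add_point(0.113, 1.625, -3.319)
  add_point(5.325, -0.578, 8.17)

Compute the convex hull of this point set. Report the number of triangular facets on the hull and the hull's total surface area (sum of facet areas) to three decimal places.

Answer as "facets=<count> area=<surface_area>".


Points on the hull: [0, 1, 2, 3, 4] (5 of 5).

Per-facet area ½‖(b−a)×(c−a)‖:
  f1: (p2, p0, p3) → 81.8556
  f2: (p1, p2, p3) → 31.0604
  f3: (p4, p0, p3) → 46.9224
  f4: (p4, p1, p3) → 8.3205
  f5: (p4, p2, p0) → 32.1139
  f6: (p4, p1, p2) → 13.0950
Σ area = 213.368

Euler characteristic 5−9+6 = 2 ✓

facets=6 area=213.368


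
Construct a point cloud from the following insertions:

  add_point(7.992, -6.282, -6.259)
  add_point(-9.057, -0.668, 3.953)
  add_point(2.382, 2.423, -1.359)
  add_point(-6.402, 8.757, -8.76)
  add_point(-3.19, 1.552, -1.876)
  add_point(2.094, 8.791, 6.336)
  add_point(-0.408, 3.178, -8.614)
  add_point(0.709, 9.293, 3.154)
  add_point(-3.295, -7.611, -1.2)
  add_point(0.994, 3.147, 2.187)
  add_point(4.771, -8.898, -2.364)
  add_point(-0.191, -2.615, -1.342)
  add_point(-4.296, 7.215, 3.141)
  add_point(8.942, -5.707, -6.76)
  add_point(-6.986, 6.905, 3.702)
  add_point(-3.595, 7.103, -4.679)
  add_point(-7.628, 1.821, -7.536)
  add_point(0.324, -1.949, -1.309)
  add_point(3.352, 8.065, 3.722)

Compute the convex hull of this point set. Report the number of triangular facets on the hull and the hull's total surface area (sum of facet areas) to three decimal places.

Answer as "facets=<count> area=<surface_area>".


facets=20 area=817.178

Extreme-point indices: [0, 1, 3, 5, 6, 7, 8, 10, 13, 14, 16, 18] — 12 of 19 on the boundary.

Area of each hull facet:
  f1: (p16, p3, p1) → 38.9651
  f2: (p14, p3, p1) → 48.6774
  f3: (p14, p3, p7) → 50.3143
  f4: (p14, p5, p1) → 34.2171
  f5: (p14, p5, p7) → 13.6229
  f6: (p6, p16, p13) → 40.3253
  f7: (p6, p16, p3) → 24.6691
  f8: (p10, p5, p1) → 124.3378
  f9: (p10, p5, p13) → 68.0318
  f10: (p18, p5, p13) → 15.6847
  f11: (p18, p5, p7) → 4.2242
  f12: (p18, p6, p13) → 89.5583
  f13: (p18, p3, p7) → 16.4281
  f14: (p18, p6, p3) → 56.4554
  f15: (p8, p16, p1) → 56.1783
  f16: (p8, p10, p1) → 29.9072
  f17: (p0, p10, p13) → 1.1851
  f18: (p0, p8, p10) → 19.1560
  f19: (p0, p16, p13) → 9.6301
  f20: (p0, p8, p16) → 75.6093
Σ area = 817.178

Check V−E+F: 12 − 30 + 20 = 2.


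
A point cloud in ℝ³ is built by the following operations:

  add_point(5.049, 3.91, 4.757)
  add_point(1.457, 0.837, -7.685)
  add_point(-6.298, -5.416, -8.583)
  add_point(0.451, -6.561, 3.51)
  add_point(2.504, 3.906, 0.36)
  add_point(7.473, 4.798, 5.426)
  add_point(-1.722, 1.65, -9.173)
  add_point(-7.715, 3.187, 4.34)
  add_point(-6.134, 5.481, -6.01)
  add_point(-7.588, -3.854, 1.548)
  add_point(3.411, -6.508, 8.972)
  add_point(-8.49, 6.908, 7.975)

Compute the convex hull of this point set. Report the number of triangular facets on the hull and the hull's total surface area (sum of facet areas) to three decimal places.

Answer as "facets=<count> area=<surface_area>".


Hull vertices (9/12): indices [1, 2, 3, 5, 6, 8, 9, 10, 11].

Area of each hull facet:
  f1: (p10, p5, p11) → 98.9902
  f2: (p8, p5, p11) → 109.7479
  f3: (p8, p6, p5) → 57.5910
  f4: (p8, p2, p11) → 75.5968
  f5: (p8, p2, p6) → 27.9232
  f6: (p9, p2, p11) → 49.8886
  f7: (p9, p2, p3) → 44.8983
  f8: (p9, p10, p11) → 84.9112
  f9: (p9, p10, p3) → 20.8844
  f10: (p1, p10, p3) → 30.2106
  f11: (p1, p2, p3) → 63.5978
  f12: (p1, p2, p6) → 14.6771
  f13: (p1, p6, p5) → 20.3150
  f14: (p1, p10, p5) → 92.9979
Σ area = 792.230

Euler characteristic 9−21+14 = 2 ✓

facets=14 area=792.230


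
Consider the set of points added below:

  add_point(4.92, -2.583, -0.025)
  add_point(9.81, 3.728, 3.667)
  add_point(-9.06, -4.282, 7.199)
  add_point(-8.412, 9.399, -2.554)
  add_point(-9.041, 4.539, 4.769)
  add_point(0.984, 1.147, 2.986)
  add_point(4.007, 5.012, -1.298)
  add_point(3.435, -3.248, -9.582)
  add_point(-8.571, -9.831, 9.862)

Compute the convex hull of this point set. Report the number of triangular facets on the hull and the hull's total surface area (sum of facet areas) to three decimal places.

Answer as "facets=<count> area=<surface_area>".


Extreme-point indices: [0, 1, 2, 3, 4, 6, 7, 8] — 8 of 9 on the boundary.

Per-facet area ½‖(b−a)×(c−a)‖:
  f1: (p8, p3, p2) → 10.7332
  f2: (p8, p7, p3) → 199.6843
  f3: (p4, p3, p2) → 26.5429
  f4: (p4, p3, p1) → 82.8863
  f5: (p4, p8, p2) → 5.5042
  f6: (p4, p8, p1) → 143.9534
  f7: (p6, p3, p1) → 29.3834
  f8: (p6, p7, p1) → 42.0770
  f9: (p6, p7, p3) → 76.9142
  f10: (p0, p7, p1) → 35.6608
  f11: (p0, p8, p1) → 70.8052
  f12: (p0, p8, p7) → 81.2111
Σ area = 805.356

Check V−E+F: 8 − 18 + 12 = 2.

facets=12 area=805.356
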